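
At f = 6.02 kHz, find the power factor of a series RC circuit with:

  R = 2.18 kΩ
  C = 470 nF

Step 1 — Angular frequency: ω = 2π·f = 2π·6020 = 3.782e+04 rad/s.
Step 2 — Component impedances:
  R: Z = R = 2180 Ω
  C: Z = 1/(jωC) = -j/(ω·C) = 0 - j56.25 Ω
Step 3 — Series combination: Z_total = R + C = 2180 - j56.25 Ω = 2181∠-1.5° Ω.
Step 4 — Power factor: PF = cos(φ) = Re(Z)/|Z| = 2180/2180.7 = 0.9997.
Step 5 — Type: Im(Z) = -56.25 ⇒ leading (phase φ = -1.5°).

PF = 0.9997 (leading, φ = -1.5°)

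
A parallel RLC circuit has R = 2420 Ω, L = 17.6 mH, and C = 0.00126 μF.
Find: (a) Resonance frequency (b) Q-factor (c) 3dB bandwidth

Step 1 — Resonance: ω₀ = 1/√(LC) = 1/√(0.0176·1.26e-09) = 2.124e+05 rad/s.
Step 2 — f₀ = ω₀/(2π) = 3.38e+04 Hz.
Step 3 — Parallel Q: Q = R/(ω₀L) = 2420/(2.124e+05·0.0176) = 0.6475.
Step 4 — Bandwidth: Δω = ω₀/Q = 3.28e+05 rad/s; BW = Δω/(2π) = 5.22e+04 Hz.

(a) f₀ = 3.38e+04 Hz  (b) Q = 0.6475  (c) BW = 5.22e+04 Hz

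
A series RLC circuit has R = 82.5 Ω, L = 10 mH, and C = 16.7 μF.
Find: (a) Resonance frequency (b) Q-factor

Step 1 — Resonance condition Im(Z)=0 gives ω₀ = 1/√(LC).
Step 2 — ω₀ = 1/√(0.01·1.67e-05) = 2447 rad/s.
Step 3 — f₀ = ω₀/(2π) = 389.5 Hz.
Step 4 — Series Q: Q = ω₀L/R = 2447·0.01/82.5 = 0.2966.

(a) f₀ = 389.5 Hz  (b) Q = 0.2966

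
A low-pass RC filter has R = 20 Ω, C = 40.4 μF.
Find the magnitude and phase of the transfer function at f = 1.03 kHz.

Step 1 — Angular frequency: ω = 2π·1030 = 6472 rad/s.
Step 2 — Transfer function: H(jω) = 1/(1 + jωRC).
Step 3 — Denominator: 1 + jωRC = 1 + j·6472·20·4.04e-05 = 1 + j5.229.
Step 4 — H = 0.03528 - j0.1845.
Step 5 — Magnitude: |H| = 0.1878 (-14.5 dB); phase: φ = -79.2°.

|H| = 0.1878 (-14.5 dB), φ = -79.2°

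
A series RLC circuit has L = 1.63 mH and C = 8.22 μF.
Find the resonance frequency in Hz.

Step 1 — Resonance condition Im(Z)=0 gives ω₀ = 1/√(LC).
Step 2 — ω₀ = 1/√(0.00163·8.22e-06) = 8639 rad/s.
Step 3 — f₀ = ω₀/(2π) = 1375 Hz.

f₀ = 1375 Hz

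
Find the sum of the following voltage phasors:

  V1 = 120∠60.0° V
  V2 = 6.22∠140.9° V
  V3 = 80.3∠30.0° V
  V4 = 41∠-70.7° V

Step 1 — Convert each phasor to rectangular form:
  V1 = 120·(cos(60.0°) + j·sin(60.0°)) = 60 + j103.9 V
  V2 = 6.22·(cos(140.9°) + j·sin(140.9°)) = -4.827 + j3.923 V
  V3 = 80.3·(cos(30.0°) + j·sin(30.0°)) = 69.54 + j40.15 V
  V4 = 41·(cos(-70.7°) + j·sin(-70.7°)) = 13.55 - j38.7 V
Step 2 — Sum components: V_total = 138.3 + j109.3 V.
Step 3 — Convert to polar: |V_total| = 176.2 V, ∠V_total = 38.3°.

V_total = 176.2∠38.3° V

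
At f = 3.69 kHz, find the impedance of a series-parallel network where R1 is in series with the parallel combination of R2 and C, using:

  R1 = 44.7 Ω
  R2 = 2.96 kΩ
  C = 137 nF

Step 1 — Angular frequency: ω = 2π·f = 2π·3690 = 2.318e+04 rad/s.
Step 2 — Component impedances:
  R1: Z = R = 44.7 Ω
  R2: Z = R = 2960 Ω
  C: Z = 1/(jωC) = -j/(ω·C) = 0 - j314.8 Ω
Step 3 — Parallel branch: R2 || C = 1/(1/R2 + 1/C) = 33.11 - j311.3 Ω.
Step 4 — Series with R1: Z_total = R1 + (R2 || C) = 77.81 - j311.3 Ω = 320.9∠-76.0° Ω.

Z = 77.81 - j311.3 Ω = 320.9∠-76.0° Ω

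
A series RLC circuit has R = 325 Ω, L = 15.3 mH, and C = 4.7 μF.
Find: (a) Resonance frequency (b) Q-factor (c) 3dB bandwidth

Step 1 — Resonance: ω₀ = 1/√(LC) = 1/√(0.0153·4.7e-06) = 3729 rad/s.
Step 2 — f₀ = ω₀/(2π) = 593.5 Hz.
Step 3 — Series Q: Q = ω₀L/R = 3729·0.0153/325 = 0.1756.
Step 4 — Bandwidth: Δω = ω₀/Q = 2.124e+04 rad/s; BW = Δω/(2π) = 3381 Hz.

(a) f₀ = 593.5 Hz  (b) Q = 0.1756  (c) BW = 3381 Hz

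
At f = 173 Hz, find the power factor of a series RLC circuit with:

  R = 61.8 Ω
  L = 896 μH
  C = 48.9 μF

Step 1 — Angular frequency: ω = 2π·f = 2π·173 = 1087 rad/s.
Step 2 — Component impedances:
  R: Z = R = 61.8 Ω
  L: Z = jωL = j·1087·0.000896 = 0 + j0.9739 Ω
  C: Z = 1/(jωC) = -j/(ω·C) = 0 - j18.81 Ω
Step 3 — Series combination: Z_total = R + L + C = 61.8 - j17.84 Ω = 64.32∠-16.1° Ω.
Step 4 — Power factor: PF = cos(φ) = Re(Z)/|Z| = 61.8/64.32 = 0.9608.
Step 5 — Type: Im(Z) = -17.84 ⇒ leading (phase φ = -16.1°).

PF = 0.9608 (leading, φ = -16.1°)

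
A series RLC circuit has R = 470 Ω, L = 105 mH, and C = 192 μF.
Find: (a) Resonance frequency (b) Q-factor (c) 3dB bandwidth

Step 1 — Resonance: ω₀ = 1/√(LC) = 1/√(0.105·0.000192) = 222.7 rad/s.
Step 2 — f₀ = ω₀/(2π) = 35.45 Hz.
Step 3 — Series Q: Q = ω₀L/R = 222.7·0.105/470 = 0.04976.
Step 4 — Bandwidth: Δω = ω₀/Q = 4476 rad/s; BW = Δω/(2π) = 712.4 Hz.

(a) f₀ = 35.45 Hz  (b) Q = 0.04976  (c) BW = 712.4 Hz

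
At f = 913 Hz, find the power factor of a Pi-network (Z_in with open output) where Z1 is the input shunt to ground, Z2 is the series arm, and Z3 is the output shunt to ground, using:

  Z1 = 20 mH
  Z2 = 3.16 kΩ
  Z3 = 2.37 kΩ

Step 1 — Angular frequency: ω = 2π·f = 2π·913 = 5737 rad/s.
Step 2 — Component impedances:
  Z1: Z = jωL = j·5737·0.02 = 0 + j114.7 Ω
  Z2: Z = R = 3160 Ω
  Z3: Z = R = 2370 Ω
Step 3 — With open output, the series arm Z2 and the output shunt Z3 appear in series to ground: Z2 + Z3 = 5530 Ω.
Step 4 — Parallel with input shunt Z1: Z_in = Z1 || (Z2 + Z3) = 2.379 + j114.7 Ω = 114.7∠88.8° Ω.
Step 5 — Power factor: PF = cos(φ) = Re(Z)/|Z| = 2.379/114.7 = 0.02074.
Step 6 — Type: Im(Z) = 114.7 ⇒ lagging (phase φ = 88.8°).

PF = 0.02074 (lagging, φ = 88.8°)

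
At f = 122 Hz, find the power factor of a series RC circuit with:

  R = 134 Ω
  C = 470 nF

Step 1 — Angular frequency: ω = 2π·f = 2π·122 = 766.5 rad/s.
Step 2 — Component impedances:
  R: Z = R = 134 Ω
  C: Z = 1/(jωC) = -j/(ω·C) = 0 - j2776 Ω
Step 3 — Series combination: Z_total = R + C = 134 - j2776 Ω = 2779∠-87.2° Ω.
Step 4 — Power factor: PF = cos(φ) = Re(Z)/|Z| = 134/2779 = 0.04822.
Step 5 — Type: Im(Z) = -2776 ⇒ leading (phase φ = -87.2°).

PF = 0.04822 (leading, φ = -87.2°)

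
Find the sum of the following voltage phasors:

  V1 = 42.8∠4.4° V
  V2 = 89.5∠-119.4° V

Step 1 — Convert each phasor to rectangular form:
  V1 = 42.8·(cos(4.4°) + j·sin(4.4°)) = 42.67 + j3.284 V
  V2 = 89.5·(cos(-119.4°) + j·sin(-119.4°)) = -43.94 - j77.97 V
Step 2 — Sum components: V_total = -1.262 - j74.69 V.
Step 3 — Convert to polar: |V_total| = 74.7 V, ∠V_total = -91.0°.

V_total = 74.7∠-91.0° V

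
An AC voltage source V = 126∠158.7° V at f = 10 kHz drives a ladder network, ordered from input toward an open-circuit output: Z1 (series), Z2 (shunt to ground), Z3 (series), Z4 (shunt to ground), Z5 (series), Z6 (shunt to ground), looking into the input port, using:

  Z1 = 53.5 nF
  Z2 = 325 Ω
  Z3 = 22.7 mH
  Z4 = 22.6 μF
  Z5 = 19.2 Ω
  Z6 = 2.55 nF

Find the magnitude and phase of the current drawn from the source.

Step 1 — Angular frequency: ω = 2π·f = 2π·1e+04 = 6.283e+04 rad/s.
Step 2 — Component impedances:
  Z1: Z = 1/(jωC) = -j/(ω·C) = 0 - j297.5 Ω
  Z2: Z = R = 325 Ω
  Z3: Z = jωL = j·6.283e+04·0.0227 = 0 + j1426 Ω
  Z4: Z = 1/(jωC) = -j/(ω·C) = 0 - j0.7042 Ω
  Z5: Z = R = 19.2 Ω
  Z6: Z = 1/(jωC) = -j/(ω·C) = 0 - j6241 Ω
Step 3 — Ladder network (open output): work backward from the far end, alternating series and parallel combinations. Z_in = 308.9 - j227.1 Ω = 383.4∠-36.3° Ω.
Step 4 — Source phasor: V = 126∠158.7° V = -117.4 + j45.77 V.
Step 5 — Ohm's law: I = V / Z_total = (-117.4 + j45.77) / (308.9 - j227.1) = -0.3174 - j0.08513 A.
Step 6 — Convert to polar: |I| = 0.3286 A, ∠I = -165.0°.

I = 0.3286∠-165.0° A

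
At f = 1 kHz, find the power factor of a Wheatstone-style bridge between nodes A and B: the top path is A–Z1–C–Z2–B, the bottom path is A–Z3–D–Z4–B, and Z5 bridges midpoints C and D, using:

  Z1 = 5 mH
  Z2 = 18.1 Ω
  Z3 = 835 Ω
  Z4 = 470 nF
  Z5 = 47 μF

Step 1 — Angular frequency: ω = 2π·f = 2π·1000 = 6283 rad/s.
Step 2 — Component impedances:
  Z1: Z = jωL = j·6283·0.005 = 0 + j31.42 Ω
  Z2: Z = R = 18.1 Ω
  Z3: Z = R = 835 Ω
  Z4: Z = 1/(jωC) = -j/(ω·C) = 0 - j338.6 Ω
  Z5: Z = 1/(jωC) = -j/(ω·C) = 0 - j3.386 Ω
Step 3 — Bridge requires nodal analysis (the Z5 bridge couples midpoints C and D, so the two paths cannot be reduced to a simple series/parallel combination). Setting node B to ground and injecting 1 A at node A, the 3-node admittance system at A, C, D solves to V_A = Z_AB = 19.23 + j30.41 Ω = 35.98∠57.7° Ω.
Step 4 — Power factor: PF = cos(φ) = Re(Z)/|Z| = 19.23/35.98 = 0.5345.
Step 5 — Type: Im(Z) = 30.41 ⇒ lagging (phase φ = 57.7°).

PF = 0.5345 (lagging, φ = 57.7°)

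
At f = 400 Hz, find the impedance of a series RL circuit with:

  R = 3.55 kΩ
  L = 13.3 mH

Step 1 — Angular frequency: ω = 2π·f = 2π·400 = 2513 rad/s.
Step 2 — Component impedances:
  R: Z = R = 3550 Ω
  L: Z = jωL = j·2513·0.0133 = 0 + j33.43 Ω
Step 3 — Series combination: Z_total = R + L = 3550 + j33.43 Ω = 3550∠0.5° Ω.

Z = 3550 + j33.43 Ω = 3550∠0.5° Ω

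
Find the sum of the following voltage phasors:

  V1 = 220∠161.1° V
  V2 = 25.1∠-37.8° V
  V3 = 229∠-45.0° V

Step 1 — Convert each phasor to rectangular form:
  V1 = 220·(cos(161.1°) + j·sin(161.1°)) = -208.1 + j71.26 V
  V2 = 25.1·(cos(-37.8°) + j·sin(-37.8°)) = 19.83 - j15.38 V
  V3 = 229·(cos(-45.0°) + j·sin(-45.0°)) = 161.9 - j161.9 V
Step 2 — Sum components: V_total = -26.38 - j106 V.
Step 3 — Convert to polar: |V_total| = 109.3 V, ∠V_total = -104.0°.

V_total = 109.3∠-104.0° V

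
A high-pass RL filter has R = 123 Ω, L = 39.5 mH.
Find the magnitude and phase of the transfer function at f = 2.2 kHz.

Step 1 — Angular frequency: ω = 2π·2200 = 1.382e+04 rad/s.
Step 2 — Transfer function: H(jω) = jωL/(R + jωL).
Step 3 — Numerator jωL = j·546; denominator R + jωL = 123 + j546.
Step 4 — H = 0.9517 + j0.2144.
Step 5 — Magnitude: |H| = 0.9756 (-0.2 dB); phase: φ = 12.7°.

|H| = 0.9756 (-0.2 dB), φ = 12.7°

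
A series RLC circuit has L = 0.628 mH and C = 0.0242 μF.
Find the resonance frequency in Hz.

Step 1 — Resonance condition Im(Z)=0 gives ω₀ = 1/√(LC).
Step 2 — ω₀ = 1/√(0.000628·2.42e-08) = 2.565e+05 rad/s.
Step 3 — f₀ = ω₀/(2π) = 4.083e+04 Hz.

f₀ = 4.083e+04 Hz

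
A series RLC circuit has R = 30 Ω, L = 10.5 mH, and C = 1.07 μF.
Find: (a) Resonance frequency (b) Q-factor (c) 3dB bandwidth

Step 1 — Resonance: ω₀ = 1/√(LC) = 1/√(0.0105·1.07e-06) = 9434 rad/s.
Step 2 — f₀ = ω₀/(2π) = 1502 Hz.
Step 3 — Series Q: Q = ω₀L/R = 9434·0.0105/30 = 3.302.
Step 4 — Bandwidth: Δω = ω₀/Q = 2857 rad/s; BW = Δω/(2π) = 454.7 Hz.

(a) f₀ = 1502 Hz  (b) Q = 3.302  (c) BW = 454.7 Hz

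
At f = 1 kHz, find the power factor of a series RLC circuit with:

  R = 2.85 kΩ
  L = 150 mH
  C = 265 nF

Step 1 — Angular frequency: ω = 2π·f = 2π·1000 = 6283 rad/s.
Step 2 — Component impedances:
  R: Z = R = 2850 Ω
  L: Z = jωL = j·6283·0.15 = 0 + j942.5 Ω
  C: Z = 1/(jωC) = -j/(ω·C) = 0 - j600.6 Ω
Step 3 — Series combination: Z_total = R + L + C = 2850 + j341.9 Ω = 2870∠6.8° Ω.
Step 4 — Power factor: PF = cos(φ) = Re(Z)/|Z| = 2850/2870.4 = 0.9929.
Step 5 — Type: Im(Z) = 341.9 ⇒ lagging (phase φ = 6.8°).

PF = 0.9929 (lagging, φ = 6.8°)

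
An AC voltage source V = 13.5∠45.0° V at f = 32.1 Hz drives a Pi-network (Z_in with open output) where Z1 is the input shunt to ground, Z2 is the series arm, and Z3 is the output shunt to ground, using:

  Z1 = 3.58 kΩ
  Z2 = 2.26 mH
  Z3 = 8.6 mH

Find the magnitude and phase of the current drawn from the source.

Step 1 — Angular frequency: ω = 2π·f = 2π·32.1 = 201.7 rad/s.
Step 2 — Component impedances:
  Z1: Z = R = 3580 Ω
  Z2: Z = jωL = j·201.7·0.00226 = 0 + j0.4558 Ω
  Z3: Z = jωL = j·201.7·0.0086 = 0 + j1.735 Ω
Step 3 — With open output, the series arm Z2 and the output shunt Z3 appear in series to ground: Z2 + Z3 = 0 + j2.19 Ω.
Step 4 — Parallel with input shunt Z1: Z_in = Z1 || (Z2 + Z3) = 0.00134 + j2.19 Ω = 2.19∠90.0° Ω.
Step 5 — Source phasor: V = 13.5∠45.0° V = 9.546 + j9.546 V.
Step 6 — Ohm's law: I = V / Z_total = (9.546 + j9.546) / (0.00134 + j2.19) = 4.361 - j4.356 A.
Step 7 — Convert to polar: |I| = 6.163 A, ∠I = -45.0°.

I = 6.163∠-45.0° A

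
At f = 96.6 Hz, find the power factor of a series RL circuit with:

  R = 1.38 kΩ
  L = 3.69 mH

Step 1 — Angular frequency: ω = 2π·f = 2π·96.6 = 607 rad/s.
Step 2 — Component impedances:
  R: Z = R = 1380 Ω
  L: Z = jωL = j·607·0.00369 = 0 + j2.24 Ω
Step 3 — Series combination: Z_total = R + L = 1380 + j2.24 Ω = 1380∠0.1° Ω.
Step 4 — Power factor: PF = cos(φ) = Re(Z)/|Z| = 1380/1380 = 1.
Step 5 — Type: Im(Z) = 2.24 ⇒ lagging (phase φ = 0.1°).

PF = 1 (lagging, φ = 0.1°)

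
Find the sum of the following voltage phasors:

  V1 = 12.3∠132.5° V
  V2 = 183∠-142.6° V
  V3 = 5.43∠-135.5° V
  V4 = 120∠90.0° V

Step 1 — Convert each phasor to rectangular form:
  V1 = 12.3·(cos(132.5°) + j·sin(132.5°)) = -8.31 + j9.069 V
  V2 = 183·(cos(-142.6°) + j·sin(-142.6°)) = -145.4 - j111.1 V
  V3 = 5.43·(cos(-135.5°) + j·sin(-135.5°)) = -3.873 - j3.806 V
  V4 = 120·(cos(90.0°) + j·sin(90.0°)) = 0 + j120 V
Step 2 — Sum components: V_total = -157.6 + j14.11 V.
Step 3 — Convert to polar: |V_total| = 158.2 V, ∠V_total = 174.9°.

V_total = 158.2∠174.9° V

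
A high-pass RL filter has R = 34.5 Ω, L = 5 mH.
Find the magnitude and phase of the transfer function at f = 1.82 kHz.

Step 1 — Angular frequency: ω = 2π·1820 = 1.144e+04 rad/s.
Step 2 — Transfer function: H(jω) = jωL/(R + jωL).
Step 3 — Numerator jωL = j·57.18; denominator R + jωL = 34.5 + j57.18.
Step 4 — H = 0.7331 + j0.4423.
Step 5 — Magnitude: |H| = 0.8562 (-1.3 dB); phase: φ = 31.1°.

|H| = 0.8562 (-1.3 dB), φ = 31.1°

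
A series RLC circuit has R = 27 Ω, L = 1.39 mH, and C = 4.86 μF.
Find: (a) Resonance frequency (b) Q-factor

Step 1 — Resonance condition Im(Z)=0 gives ω₀ = 1/√(LC).
Step 2 — ω₀ = 1/√(0.00139·4.86e-06) = 1.217e+04 rad/s.
Step 3 — f₀ = ω₀/(2π) = 1936 Hz.
Step 4 — Series Q: Q = ω₀L/R = 1.217e+04·0.00139/27 = 0.6264.

(a) f₀ = 1936 Hz  (b) Q = 0.6264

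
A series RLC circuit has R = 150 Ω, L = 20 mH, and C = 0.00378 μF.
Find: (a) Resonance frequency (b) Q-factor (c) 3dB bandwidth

Step 1 — Resonance: ω₀ = 1/√(LC) = 1/√(0.02·3.78e-09) = 1.15e+05 rad/s.
Step 2 — f₀ = ω₀/(2π) = 1.83e+04 Hz.
Step 3 — Series Q: Q = ω₀L/R = 1.15e+05·0.02/150 = 15.33.
Step 4 — Bandwidth: Δω = ω₀/Q = 7500 rad/s; BW = Δω/(2π) = 1194 Hz.

(a) f₀ = 1.83e+04 Hz  (b) Q = 15.33  (c) BW = 1194 Hz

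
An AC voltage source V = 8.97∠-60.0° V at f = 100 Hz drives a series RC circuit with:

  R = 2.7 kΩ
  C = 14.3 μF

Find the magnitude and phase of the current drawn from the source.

Step 1 — Angular frequency: ω = 2π·f = 2π·100 = 628.3 rad/s.
Step 2 — Component impedances:
  R: Z = R = 2700 Ω
  C: Z = 1/(jωC) = -j/(ω·C) = 0 - j111.3 Ω
Step 3 — Series combination: Z_total = R + C = 2700 - j111.3 Ω = 2702∠-2.4° Ω.
Step 4 — Source phasor: V = 8.97∠-60.0° V = 4.485 - j7.768 V.
Step 5 — Ohm's law: I = V / Z_total = (4.485 - j7.768) / (2700 - j111.3) = 0.001777 - j0.002804 A.
Step 6 — Convert to polar: |I| = 0.003319 A, ∠I = -57.6°.

I = 0.003319∠-57.6° A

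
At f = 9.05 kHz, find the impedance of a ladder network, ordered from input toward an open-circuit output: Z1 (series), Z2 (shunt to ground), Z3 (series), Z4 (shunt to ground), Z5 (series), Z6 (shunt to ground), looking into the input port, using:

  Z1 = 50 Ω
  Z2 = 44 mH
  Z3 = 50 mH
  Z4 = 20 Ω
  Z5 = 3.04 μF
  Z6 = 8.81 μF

Step 1 — Angular frequency: ω = 2π·f = 2π·9050 = 5.686e+04 rad/s.
Step 2 — Component impedances:
  Z1: Z = R = 50 Ω
  Z2: Z = jωL = j·5.686e+04·0.044 = 0 + j2502 Ω
  Z3: Z = jωL = j·5.686e+04·0.05 = 0 + j2843 Ω
  Z4: Z = R = 20 Ω
  Z5: Z = 1/(jωC) = -j/(ω·C) = 0 - j5.785 Ω
  Z6: Z = 1/(jωC) = -j/(ω·C) = 0 - j1.996 Ω
Step 3 — Ladder network (open output): work backward from the far end, alternating series and parallel combinations. Z_in = 50.58 + j1329 Ω = 1330∠87.8° Ω.

Z = 50.58 + j1329 Ω = 1330∠87.8° Ω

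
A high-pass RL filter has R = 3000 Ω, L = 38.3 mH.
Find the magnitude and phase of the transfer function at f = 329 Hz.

Step 1 — Angular frequency: ω = 2π·329 = 2067 rad/s.
Step 2 — Transfer function: H(jω) = jωL/(R + jωL).
Step 3 — Numerator jωL = j·79.17; denominator R + jωL = 3000 + j79.17.
Step 4 — H = 0.000696 + j0.02637.
Step 5 — Magnitude: |H| = 0.02638 (-31.6 dB); phase: φ = 88.5°.

|H| = 0.02638 (-31.6 dB), φ = 88.5°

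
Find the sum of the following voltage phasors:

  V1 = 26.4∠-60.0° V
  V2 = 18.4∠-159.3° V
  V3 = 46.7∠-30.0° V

Step 1 — Convert each phasor to rectangular form:
  V1 = 26.4·(cos(-60.0°) + j·sin(-60.0°)) = 13.2 - j22.86 V
  V2 = 18.4·(cos(-159.3°) + j·sin(-159.3°)) = -17.21 - j6.504 V
  V3 = 46.7·(cos(-30.0°) + j·sin(-30.0°)) = 40.44 - j23.35 V
Step 2 — Sum components: V_total = 36.43 - j52.72 V.
Step 3 — Convert to polar: |V_total| = 64.08 V, ∠V_total = -55.4°.

V_total = 64.08∠-55.4° V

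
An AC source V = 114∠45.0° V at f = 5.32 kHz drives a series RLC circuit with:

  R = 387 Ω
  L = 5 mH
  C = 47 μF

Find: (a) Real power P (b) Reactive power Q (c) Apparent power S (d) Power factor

Step 1 — Angular frequency: ω = 2π·f = 2π·5320 = 3.343e+04 rad/s.
Step 2 — Component impedances:
  R: Z = R = 387 Ω
  L: Z = jωL = j·3.343e+04·0.005 = 0 + j167.1 Ω
  C: Z = 1/(jωC) = -j/(ω·C) = 0 - j0.6365 Ω
Step 3 — Series combination: Z_total = R + L + C = 387 + j166.5 Ω = 421.3∠23.3° Ω.
Step 4 — Source phasor: V = 114∠45.0° V = 80.61 + j80.61 V.
Step 5 — Current: I = V / Z = 0.2514 + j0.1001 A = 0.2706∠21.7° A.
Step 6 — Complex power: S = V·I* = 28.34 + j12.19 VA.
Step 7 — Real power: P = Re(S) = 28.34 W.
Step 8 — Reactive power: Q = Im(S) = 12.19 VAR.
Step 9 — Apparent power: |S| = 30.85 VA.
Step 10 — Power factor: PF = P/|S| = 0.9186 (lagging).

(a) P = 28.34 W  (b) Q = 12.19 VAR  (c) S = 30.85 VA  (d) PF = 0.9186 (lagging)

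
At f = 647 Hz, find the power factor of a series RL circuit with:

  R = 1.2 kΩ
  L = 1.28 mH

Step 1 — Angular frequency: ω = 2π·f = 2π·647 = 4065 rad/s.
Step 2 — Component impedances:
  R: Z = R = 1200 Ω
  L: Z = jωL = j·4065·0.00128 = 0 + j5.203 Ω
Step 3 — Series combination: Z_total = R + L = 1200 + j5.203 Ω = 1200∠0.2° Ω.
Step 4 — Power factor: PF = cos(φ) = Re(Z)/|Z| = 1200/1200 = 1.
Step 5 — Type: Im(Z) = 5.203 ⇒ lagging (phase φ = 0.2°).

PF = 1 (lagging, φ = 0.2°)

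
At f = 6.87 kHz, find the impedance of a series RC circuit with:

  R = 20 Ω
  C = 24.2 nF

Step 1 — Angular frequency: ω = 2π·f = 2π·6870 = 4.317e+04 rad/s.
Step 2 — Component impedances:
  R: Z = R = 20 Ω
  C: Z = 1/(jωC) = -j/(ω·C) = 0 - j957.3 Ω
Step 3 — Series combination: Z_total = R + C = 20 - j957.3 Ω = 957.5∠-88.8° Ω.

Z = 20 - j957.3 Ω = 957.5∠-88.8° Ω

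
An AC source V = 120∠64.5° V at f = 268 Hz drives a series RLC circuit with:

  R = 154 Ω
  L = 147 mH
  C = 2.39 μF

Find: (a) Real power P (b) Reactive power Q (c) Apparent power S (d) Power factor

Step 1 — Angular frequency: ω = 2π·f = 2π·268 = 1684 rad/s.
Step 2 — Component impedances:
  R: Z = R = 154 Ω
  L: Z = jωL = j·1684·0.147 = 0 + j247.5 Ω
  C: Z = 1/(jωC) = -j/(ω·C) = 0 - j248.5 Ω
Step 3 — Series combination: Z_total = R + L + C = 154 - j0.9453 Ω = 154∠-0.4° Ω.
Step 4 — Source phasor: V = 120∠64.5° V = 51.66 + j108.3 V.
Step 5 — Current: I = V / Z = 0.3311 + j0.7053 A = 0.7792∠64.9° A.
Step 6 — Complex power: S = V·I* = 93.5 - j0.574 VA.
Step 7 — Real power: P = Re(S) = 93.5 W.
Step 8 — Reactive power: Q = Im(S) = -0.574 VAR.
Step 9 — Apparent power: |S| = 93.5 VA.
Step 10 — Power factor: PF = P/|S| = 1 (leading).

(a) P = 93.5 W  (b) Q = -0.574 VAR  (c) S = 93.5 VA  (d) PF = 1 (leading)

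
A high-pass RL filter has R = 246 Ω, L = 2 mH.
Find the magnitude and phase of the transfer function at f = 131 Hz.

Step 1 — Angular frequency: ω = 2π·131 = 823.1 rad/s.
Step 2 — Transfer function: H(jω) = jωL/(R + jωL).
Step 3 — Numerator jωL = j·1.646; denominator R + jωL = 246 + j1.646.
Step 4 — H = 4.478e-05 + j0.006692.
Step 5 — Magnitude: |H| = 0.006692 (-43.5 dB); phase: φ = 89.6°.

|H| = 0.006692 (-43.5 dB), φ = 89.6°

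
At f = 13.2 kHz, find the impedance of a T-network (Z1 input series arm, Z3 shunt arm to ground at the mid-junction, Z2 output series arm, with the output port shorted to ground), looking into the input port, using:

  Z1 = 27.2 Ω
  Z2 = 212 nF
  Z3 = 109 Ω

Step 1 — Angular frequency: ω = 2π·f = 2π·1.32e+04 = 8.294e+04 rad/s.
Step 2 — Component impedances:
  Z1: Z = R = 27.2 Ω
  Z2: Z = 1/(jωC) = -j/(ω·C) = 0 - j56.87 Ω
  Z3: Z = R = 109 Ω
Step 3 — With the output port shorted to ground, the output series arm Z2 runs from the junction to ground; the shunt arm Z3 also runs from the junction to ground. They appear in parallel: Z3 || Z2 = 23.33 - j44.7 Ω.
Step 4 — Series with input arm Z1: Z_in = Z1 + (Z3 || Z2) = 50.53 - j44.7 Ω = 67.46∠-41.5° Ω.

Z = 50.53 - j44.7 Ω = 67.46∠-41.5° Ω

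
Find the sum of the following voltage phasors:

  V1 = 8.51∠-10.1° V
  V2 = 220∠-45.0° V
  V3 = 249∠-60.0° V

Step 1 — Convert each phasor to rectangular form:
  V1 = 8.51·(cos(-10.1°) + j·sin(-10.1°)) = 8.378 - j1.492 V
  V2 = 220·(cos(-45.0°) + j·sin(-45.0°)) = 155.6 - j155.6 V
  V3 = 249·(cos(-60.0°) + j·sin(-60.0°)) = 124.5 - j215.6 V
Step 2 — Sum components: V_total = 288.4 - j372.7 V.
Step 3 — Convert to polar: |V_total| = 471.3 V, ∠V_total = -52.3°.

V_total = 471.3∠-52.3° V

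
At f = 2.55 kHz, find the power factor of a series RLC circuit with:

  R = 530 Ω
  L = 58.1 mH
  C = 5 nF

Step 1 — Angular frequency: ω = 2π·f = 2π·2550 = 1.602e+04 rad/s.
Step 2 — Component impedances:
  R: Z = R = 530 Ω
  L: Z = jωL = j·1.602e+04·0.0581 = 0 + j930.9 Ω
  C: Z = 1/(jωC) = -j/(ω·C) = 0 - j1.248e+04 Ω
Step 3 — Series combination: Z_total = R + L + C = 530 - j1.155e+04 Ω = 1.156e+04∠-87.4° Ω.
Step 4 — Power factor: PF = cos(φ) = Re(Z)/|Z| = 530/11564 = 0.04583.
Step 5 — Type: Im(Z) = -1.155e+04 ⇒ leading (phase φ = -87.4°).

PF = 0.04583 (leading, φ = -87.4°)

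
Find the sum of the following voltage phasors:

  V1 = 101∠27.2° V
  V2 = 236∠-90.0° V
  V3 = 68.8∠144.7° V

Step 1 — Convert each phasor to rectangular form:
  V1 = 101·(cos(27.2°) + j·sin(27.2°)) = 89.83 + j46.17 V
  V2 = 236·(cos(-90.0°) + j·sin(-90.0°)) = 0 - j236 V
  V3 = 68.8·(cos(144.7°) + j·sin(144.7°)) = -56.15 + j39.76 V
Step 2 — Sum components: V_total = 33.68 - j150.1 V.
Step 3 — Convert to polar: |V_total| = 153.8 V, ∠V_total = -77.4°.

V_total = 153.8∠-77.4° V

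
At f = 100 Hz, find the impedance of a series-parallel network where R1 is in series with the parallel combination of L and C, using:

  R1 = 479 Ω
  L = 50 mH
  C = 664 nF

Step 1 — Angular frequency: ω = 2π·f = 2π·100 = 628.3 rad/s.
Step 2 — Component impedances:
  R1: Z = R = 479 Ω
  L: Z = jωL = j·628.3·0.05 = 0 + j31.42 Ω
  C: Z = 1/(jωC) = -j/(ω·C) = 0 - j2397 Ω
Step 3 — Parallel branch: L || C = 1/(1/L + 1/C) = 0 + j31.83 Ω.
Step 4 — Series with R1: Z_total = R1 + (L || C) = 479 + j31.83 Ω = 480.1∠3.8° Ω.

Z = 479 + j31.83 Ω = 480.1∠3.8° Ω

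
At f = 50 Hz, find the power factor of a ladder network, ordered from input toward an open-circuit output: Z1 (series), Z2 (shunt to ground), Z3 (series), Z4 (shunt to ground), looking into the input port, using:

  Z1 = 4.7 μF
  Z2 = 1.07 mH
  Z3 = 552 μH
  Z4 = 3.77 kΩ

Step 1 — Angular frequency: ω = 2π·f = 2π·50 = 314.2 rad/s.
Step 2 — Component impedances:
  Z1: Z = 1/(jωC) = -j/(ω·C) = 0 - j677.3 Ω
  Z2: Z = jωL = j·314.2·0.00107 = 0 + j0.3362 Ω
  Z3: Z = jωL = j·314.2·0.000552 = 0 + j0.1734 Ω
  Z4: Z = R = 3770 Ω
Step 3 — Ladder network (open output): work backward from the far end, alternating series and parallel combinations. Z_in = 2.997e-05 - j676.9 Ω = 676.9∠-90.0° Ω.
Step 4 — Power factor: PF = cos(φ) = Re(Z)/|Z| = 2.997e-05/676.9 = 4.428e-08.
Step 5 — Type: Im(Z) = -676.9 ⇒ leading (phase φ = -90.0°).

PF = 4.428e-08 (leading, φ = -90.0°)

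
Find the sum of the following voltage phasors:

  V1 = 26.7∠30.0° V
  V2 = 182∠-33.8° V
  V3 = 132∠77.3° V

Step 1 — Convert each phasor to rectangular form:
  V1 = 26.7·(cos(30.0°) + j·sin(30.0°)) = 23.12 + j13.35 V
  V2 = 182·(cos(-33.8°) + j·sin(-33.8°)) = 151.2 - j101.2 V
  V3 = 132·(cos(77.3°) + j·sin(77.3°)) = 29.02 + j128.8 V
Step 2 — Sum components: V_total = 203.4 + j40.87 V.
Step 3 — Convert to polar: |V_total| = 207.4 V, ∠V_total = 11.4°.

V_total = 207.4∠11.4° V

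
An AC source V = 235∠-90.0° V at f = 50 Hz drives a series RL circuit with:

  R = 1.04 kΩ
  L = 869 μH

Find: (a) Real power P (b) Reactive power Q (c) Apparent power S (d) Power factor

Step 1 — Angular frequency: ω = 2π·f = 2π·50 = 314.2 rad/s.
Step 2 — Component impedances:
  R: Z = R = 1040 Ω
  L: Z = jωL = j·314.2·0.000869 = 0 + j0.273 Ω
Step 3 — Series combination: Z_total = R + L = 1040 + j0.273 Ω = 1040∠0.0° Ω.
Step 4 — Source phasor: V = 235∠-90.0° V = 0 - j235 V.
Step 5 — Current: I = V / Z = -5.932e-05 - j0.226 A = 0.226∠-90.0° A.
Step 6 — Complex power: S = V·I* = 53.1 + j0.01394 VA.
Step 7 — Real power: P = Re(S) = 53.1 W.
Step 8 — Reactive power: Q = Im(S) = 0.01394 VAR.
Step 9 — Apparent power: |S| = 53.1 VA.
Step 10 — Power factor: PF = P/|S| = 1 (lagging).

(a) P = 53.1 W  (b) Q = 0.01394 VAR  (c) S = 53.1 VA  (d) PF = 1 (lagging)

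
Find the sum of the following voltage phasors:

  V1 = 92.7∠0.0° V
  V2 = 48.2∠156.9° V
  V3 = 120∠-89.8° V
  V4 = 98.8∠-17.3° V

Step 1 — Convert each phasor to rectangular form:
  V1 = 92.7·(cos(0.0°) + j·sin(0.0°)) = 92.7 V
  V2 = 48.2·(cos(156.9°) + j·sin(156.9°)) = -44.34 + j18.91 V
  V3 = 120·(cos(-89.8°) + j·sin(-89.8°)) = 0.4189 - j120 V
  V4 = 98.8·(cos(-17.3°) + j·sin(-17.3°)) = 94.33 - j29.38 V
Step 2 — Sum components: V_total = 143.1 - j130.5 V.
Step 3 — Convert to polar: |V_total| = 193.7 V, ∠V_total = -42.4°.

V_total = 193.7∠-42.4° V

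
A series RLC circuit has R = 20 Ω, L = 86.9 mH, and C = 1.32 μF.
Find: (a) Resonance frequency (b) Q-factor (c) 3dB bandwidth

Step 1 — Resonance: ω₀ = 1/√(LC) = 1/√(0.0869·1.32e-06) = 2953 rad/s.
Step 2 — f₀ = ω₀/(2π) = 469.9 Hz.
Step 3 — Series Q: Q = ω₀L/R = 2953·0.0869/20 = 12.83.
Step 4 — Bandwidth: Δω = ω₀/Q = 230.1 rad/s; BW = Δω/(2π) = 36.63 Hz.

(a) f₀ = 469.9 Hz  (b) Q = 12.83  (c) BW = 36.63 Hz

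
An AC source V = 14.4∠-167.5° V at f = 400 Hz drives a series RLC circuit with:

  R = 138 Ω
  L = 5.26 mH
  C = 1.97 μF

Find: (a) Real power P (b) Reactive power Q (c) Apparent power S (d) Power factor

Step 1 — Angular frequency: ω = 2π·f = 2π·400 = 2513 rad/s.
Step 2 — Component impedances:
  R: Z = R = 138 Ω
  L: Z = jωL = j·2513·0.00526 = 0 + j13.22 Ω
  C: Z = 1/(jωC) = -j/(ω·C) = 0 - j202 Ω
Step 3 — Series combination: Z_total = R + L + C = 138 - j188.8 Ω = 233.8∠-53.8° Ω.
Step 4 — Source phasor: V = 14.4∠-167.5° V = -14.06 - j3.117 V.
Step 5 — Current: I = V / Z = -0.02473 - j0.0564 A = 0.06159∠-113.7° A.
Step 6 — Complex power: S = V·I* = 0.5234 - j0.7159 VA.
Step 7 — Real power: P = Re(S) = 0.5234 W.
Step 8 — Reactive power: Q = Im(S) = -0.7159 VAR.
Step 9 — Apparent power: |S| = 0.8868 VA.
Step 10 — Power factor: PF = P/|S| = 0.5902 (leading).

(a) P = 0.5234 W  (b) Q = -0.7159 VAR  (c) S = 0.8868 VA  (d) PF = 0.5902 (leading)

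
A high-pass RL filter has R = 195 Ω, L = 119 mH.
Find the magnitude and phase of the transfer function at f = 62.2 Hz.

Step 1 — Angular frequency: ω = 2π·62.2 = 390.8 rad/s.
Step 2 — Transfer function: H(jω) = jωL/(R + jωL).
Step 3 — Numerator jωL = j·46.51; denominator R + jωL = 195 + j46.51.
Step 4 — H = 0.05382 + j0.2257.
Step 5 — Magnitude: |H| = 0.232 (-12.7 dB); phase: φ = 76.6°.

|H| = 0.232 (-12.7 dB), φ = 76.6°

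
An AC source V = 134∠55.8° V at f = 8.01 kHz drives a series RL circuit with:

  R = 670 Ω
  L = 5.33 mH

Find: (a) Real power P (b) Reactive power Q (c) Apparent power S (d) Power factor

Step 1 — Angular frequency: ω = 2π·f = 2π·8010 = 5.033e+04 rad/s.
Step 2 — Component impedances:
  R: Z = R = 670 Ω
  L: Z = jωL = j·5.033e+04·0.00533 = 0 + j268.2 Ω
Step 3 — Series combination: Z_total = R + L = 670 + j268.2 Ω = 721.7∠21.8° Ω.
Step 4 — Source phasor: V = 134∠55.8° V = 75.32 + j110.8 V.
Step 5 — Current: I = V / Z = 0.154 + j0.1038 A = 0.1857∠34.0° A.
Step 6 — Complex power: S = V·I* = 23.1 + j9.248 VA.
Step 7 — Real power: P = Re(S) = 23.1 W.
Step 8 — Reactive power: Q = Im(S) = 9.248 VAR.
Step 9 — Apparent power: |S| = 24.88 VA.
Step 10 — Power factor: PF = P/|S| = 0.9284 (lagging).

(a) P = 23.1 W  (b) Q = 9.248 VAR  (c) S = 24.88 VA  (d) PF = 0.9284 (lagging)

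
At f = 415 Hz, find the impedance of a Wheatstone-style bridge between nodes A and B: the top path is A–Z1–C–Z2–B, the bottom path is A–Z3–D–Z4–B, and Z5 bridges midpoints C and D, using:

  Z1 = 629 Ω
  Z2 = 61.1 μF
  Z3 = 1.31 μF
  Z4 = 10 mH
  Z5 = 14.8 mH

Step 1 — Angular frequency: ω = 2π·f = 2π·415 = 2608 rad/s.
Step 2 — Component impedances:
  Z1: Z = R = 629 Ω
  Z2: Z = 1/(jωC) = -j/(ω·C) = 0 - j6.277 Ω
  Z3: Z = 1/(jωC) = -j/(ω·C) = 0 - j292.8 Ω
  Z4: Z = jωL = j·2608·0.01 = 0 + j26.08 Ω
  Z5: Z = jωL = j·2608·0.0148 = 0 + j38.59 Ω
Step 3 — Bridge requires nodal analysis (the Z5 bridge couples midpoints C and D, so the two paths cannot be reduced to a simple series/parallel combination). Setting node B to ground and injecting 1 A at node A, the 3-node admittance system at A, C, D solves to V_A = Z_AB = 100.8 - j233.5 Ω = 254.3∠-66.7° Ω.

Z = 100.8 - j233.5 Ω = 254.3∠-66.7° Ω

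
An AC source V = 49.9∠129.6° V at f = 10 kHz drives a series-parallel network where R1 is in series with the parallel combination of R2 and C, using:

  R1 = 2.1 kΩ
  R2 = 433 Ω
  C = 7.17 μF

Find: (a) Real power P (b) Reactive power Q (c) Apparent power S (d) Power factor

Step 1 — Angular frequency: ω = 2π·f = 2π·1e+04 = 6.283e+04 rad/s.
Step 2 — Component impedances:
  R1: Z = R = 2100 Ω
  R2: Z = R = 433 Ω
  C: Z = 1/(jωC) = -j/(ω·C) = 0 - j2.22 Ω
Step 3 — Parallel branch: R2 || C = 1/(1/R2 + 1/C) = 0.01138 - j2.22 Ω.
Step 4 — Series with R1: Z_total = R1 + (R2 || C) = 2100 - j2.22 Ω = 2100∠-0.1° Ω.
Step 5 — Source phasor: V = 49.9∠129.6° V = -31.81 + j38.45 V.
Step 6 — Current: I = V / Z = -0.01517 + j0.01829 A = 0.02376∠129.7° A.
Step 7 — Complex power: S = V·I* = 1.186 - j0.001253 VA.
Step 8 — Real power: P = Re(S) = 1.186 W.
Step 9 — Reactive power: Q = Im(S) = -0.001253 VAR.
Step 10 — Apparent power: |S| = 1.186 VA.
Step 11 — Power factor: PF = P/|S| = 1 (leading).

(a) P = 1.186 W  (b) Q = -0.001253 VAR  (c) S = 1.186 VA  (d) PF = 1 (leading)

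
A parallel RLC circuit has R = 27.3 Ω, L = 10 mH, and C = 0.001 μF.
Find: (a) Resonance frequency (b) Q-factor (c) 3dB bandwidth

Step 1 — Resonance: ω₀ = 1/√(LC) = 1/√(0.01·1e-09) = 3.162e+05 rad/s.
Step 2 — f₀ = ω₀/(2π) = 5.033e+04 Hz.
Step 3 — Parallel Q: Q = R/(ω₀L) = 27.3/(3.162e+05·0.01) = 0.008633.
Step 4 — Bandwidth: Δω = ω₀/Q = 3.663e+07 rad/s; BW = Δω/(2π) = 5.83e+06 Hz.

(a) f₀ = 5.033e+04 Hz  (b) Q = 0.008633  (c) BW = 5.83e+06 Hz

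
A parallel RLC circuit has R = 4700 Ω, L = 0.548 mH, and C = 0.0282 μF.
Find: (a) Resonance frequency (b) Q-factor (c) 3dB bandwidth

Step 1 — Resonance: ω₀ = 1/√(LC) = 1/√(0.000548·2.82e-08) = 2.544e+05 rad/s.
Step 2 — f₀ = ω₀/(2π) = 4.049e+04 Hz.
Step 3 — Parallel Q: Q = R/(ω₀L) = 4700/(2.544e+05·0.000548) = 33.72.
Step 4 — Bandwidth: Δω = ω₀/Q = 7545 rad/s; BW = Δω/(2π) = 1201 Hz.

(a) f₀ = 4.049e+04 Hz  (b) Q = 33.72  (c) BW = 1201 Hz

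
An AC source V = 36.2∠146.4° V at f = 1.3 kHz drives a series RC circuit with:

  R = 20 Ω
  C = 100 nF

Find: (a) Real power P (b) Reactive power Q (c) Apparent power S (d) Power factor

Step 1 — Angular frequency: ω = 2π·f = 2π·1300 = 8168 rad/s.
Step 2 — Component impedances:
  R: Z = R = 20 Ω
  C: Z = 1/(jωC) = -j/(ω·C) = 0 - j1224 Ω
Step 3 — Series combination: Z_total = R + C = 20 - j1224 Ω = 1224∠-89.1° Ω.
Step 4 — Source phasor: V = 36.2∠146.4° V = -30.15 + j20.03 V.
Step 5 — Current: I = V / Z = -0.01676 - j0.02435 A = 0.02956∠-124.5° A.
Step 6 — Complex power: S = V·I* = 0.01748 - j1.07 VA.
Step 7 — Real power: P = Re(S) = 0.01748 W.
Step 8 — Reactive power: Q = Im(S) = -1.07 VAR.
Step 9 — Apparent power: |S| = 1.07 VA.
Step 10 — Power factor: PF = P/|S| = 0.01633 (leading).

(a) P = 0.01748 W  (b) Q = -1.07 VAR  (c) S = 1.07 VA  (d) PF = 0.01633 (leading)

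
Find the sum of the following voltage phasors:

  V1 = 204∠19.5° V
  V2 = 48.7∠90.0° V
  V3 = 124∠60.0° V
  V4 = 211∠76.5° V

Step 1 — Convert each phasor to rectangular form:
  V1 = 204·(cos(19.5°) + j·sin(19.5°)) = 192.3 + j68.1 V
  V2 = 48.7·(cos(90.0°) + j·sin(90.0°)) = 0 + j48.7 V
  V3 = 124·(cos(60.0°) + j·sin(60.0°)) = 62 + j107.4 V
  V4 = 211·(cos(76.5°) + j·sin(76.5°)) = 49.26 + j205.2 V
Step 2 — Sum components: V_total = 303.6 + j429.4 V.
Step 3 — Convert to polar: |V_total| = 525.8 V, ∠V_total = 54.7°.

V_total = 525.8∠54.7° V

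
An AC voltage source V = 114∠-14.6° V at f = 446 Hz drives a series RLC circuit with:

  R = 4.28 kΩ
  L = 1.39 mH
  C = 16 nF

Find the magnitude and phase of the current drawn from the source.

Step 1 — Angular frequency: ω = 2π·f = 2π·446 = 2802 rad/s.
Step 2 — Component impedances:
  R: Z = R = 4280 Ω
  L: Z = jωL = j·2802·0.00139 = 0 + j3.895 Ω
  C: Z = 1/(jωC) = -j/(ω·C) = 0 - j2.23e+04 Ω
Step 3 — Series combination: Z_total = R + L + C = 4280 - j2.23e+04 Ω = 2.271e+04∠-79.1° Ω.
Step 4 — Source phasor: V = 114∠-14.6° V = 110.3 - j28.74 V.
Step 5 — Ohm's law: I = V / Z_total = (110.3 - j28.74) / (4280 - j2.23e+04) = 0.002159 + j0.004533 A.
Step 6 — Convert to polar: |I| = 0.005021 A, ∠I = 64.5°.

I = 0.005021∠64.5° A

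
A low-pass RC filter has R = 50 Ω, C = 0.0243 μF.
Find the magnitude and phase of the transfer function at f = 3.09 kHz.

Step 1 — Angular frequency: ω = 2π·3090 = 1.942e+04 rad/s.
Step 2 — Transfer function: H(jω) = 1/(1 + jωRC).
Step 3 — Denominator: 1 + jωRC = 1 + j·1.942e+04·50·2.43e-08 = 1 + j0.02359.
Step 4 — H = 0.9994 - j0.02358.
Step 5 — Magnitude: |H| = 0.9997 (-0.0 dB); phase: φ = -1.4°.

|H| = 0.9997 (-0.0 dB), φ = -1.4°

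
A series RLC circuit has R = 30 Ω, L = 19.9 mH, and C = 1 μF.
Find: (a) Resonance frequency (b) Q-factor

Step 1 — Resonance condition Im(Z)=0 gives ω₀ = 1/√(LC).
Step 2 — ω₀ = 1/√(0.0199·1e-06) = 7089 rad/s.
Step 3 — f₀ = ω₀/(2π) = 1128 Hz.
Step 4 — Series Q: Q = ω₀L/R = 7089·0.0199/30 = 4.702.

(a) f₀ = 1128 Hz  (b) Q = 4.702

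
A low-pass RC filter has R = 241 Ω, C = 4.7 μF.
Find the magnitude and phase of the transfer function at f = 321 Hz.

Step 1 — Angular frequency: ω = 2π·321 = 2017 rad/s.
Step 2 — Transfer function: H(jω) = 1/(1 + jωRC).
Step 3 — Denominator: 1 + jωRC = 1 + j·2017·241·4.7e-06 = 1 + j2.285.
Step 4 — H = 0.1608 - j0.3673.
Step 5 — Magnitude: |H| = 0.401 (-7.9 dB); phase: φ = -66.4°.

|H| = 0.401 (-7.9 dB), φ = -66.4°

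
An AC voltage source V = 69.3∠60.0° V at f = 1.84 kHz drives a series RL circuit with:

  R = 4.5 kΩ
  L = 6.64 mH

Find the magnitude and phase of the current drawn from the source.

Step 1 — Angular frequency: ω = 2π·f = 2π·1840 = 1.156e+04 rad/s.
Step 2 — Component impedances:
  R: Z = R = 4500 Ω
  L: Z = jωL = j·1.156e+04·0.00664 = 0 + j76.77 Ω
Step 3 — Series combination: Z_total = R + L = 4500 + j76.77 Ω = 4501∠1.0° Ω.
Step 4 — Source phasor: V = 69.3∠60.0° V = 34.65 + j60.02 V.
Step 5 — Ohm's law: I = V / Z_total = (34.65 + j60.02) / (4500 + j76.77) = 0.007925 + j0.0132 A.
Step 6 — Convert to polar: |I| = 0.0154 A, ∠I = 59.0°.

I = 0.0154∠59.0° A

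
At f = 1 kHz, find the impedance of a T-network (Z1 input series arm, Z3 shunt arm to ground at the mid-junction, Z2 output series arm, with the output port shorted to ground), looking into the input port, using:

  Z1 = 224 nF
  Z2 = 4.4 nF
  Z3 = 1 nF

Step 1 — Angular frequency: ω = 2π·f = 2π·1000 = 6283 rad/s.
Step 2 — Component impedances:
  Z1: Z = 1/(jωC) = -j/(ω·C) = 0 - j710.5 Ω
  Z2: Z = 1/(jωC) = -j/(ω·C) = 0 - j3.617e+04 Ω
  Z3: Z = 1/(jωC) = -j/(ω·C) = 0 - j1.592e+05 Ω
Step 3 — With the output port shorted to ground, the output series arm Z2 runs from the junction to ground; the shunt arm Z3 also runs from the junction to ground. They appear in parallel: Z3 || Z2 = 0 - j2.947e+04 Ω.
Step 4 — Series with input arm Z1: Z_in = Z1 + (Z3 || Z2) = 0 - j3.018e+04 Ω = 3.018e+04∠-90.0° Ω.

Z = 0 - j3.018e+04 Ω = 3.018e+04∠-90.0° Ω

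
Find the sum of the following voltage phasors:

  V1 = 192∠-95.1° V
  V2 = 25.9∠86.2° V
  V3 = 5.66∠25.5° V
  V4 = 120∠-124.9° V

Step 1 — Convert each phasor to rectangular form:
  V1 = 192·(cos(-95.1°) + j·sin(-95.1°)) = -17.07 - j191.2 V
  V2 = 25.9·(cos(86.2°) + j·sin(86.2°)) = 1.716 + j25.84 V
  V3 = 5.66·(cos(25.5°) + j·sin(25.5°)) = 5.109 + j2.437 V
  V4 = 120·(cos(-124.9°) + j·sin(-124.9°)) = -68.66 - j98.42 V
Step 2 — Sum components: V_total = -78.9 - j261.4 V.
Step 3 — Convert to polar: |V_total| = 273 V, ∠V_total = -106.8°.

V_total = 273∠-106.8° V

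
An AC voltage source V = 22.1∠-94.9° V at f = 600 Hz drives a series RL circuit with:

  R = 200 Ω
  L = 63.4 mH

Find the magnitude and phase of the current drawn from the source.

Step 1 — Angular frequency: ω = 2π·f = 2π·600 = 3770 rad/s.
Step 2 — Component impedances:
  R: Z = R = 200 Ω
  L: Z = jωL = j·3770·0.0634 = 0 + j239 Ω
Step 3 — Series combination: Z_total = R + L = 200 + j239 Ω = 311.7∠50.1° Ω.
Step 4 — Source phasor: V = 22.1∠-94.9° V = -1.888 - j22.02 V.
Step 5 — Ohm's law: I = V / Z_total = (-1.888 - j22.02) / (200 + j239) = -0.05807 - j0.0407 A.
Step 6 — Convert to polar: |I| = 0.07091 A, ∠I = -145.0°.

I = 0.07091∠-145.0° A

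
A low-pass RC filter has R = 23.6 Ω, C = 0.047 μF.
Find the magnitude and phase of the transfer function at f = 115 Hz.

Step 1 — Angular frequency: ω = 2π·115 = 722.6 rad/s.
Step 2 — Transfer function: H(jω) = 1/(1 + jωRC).
Step 3 — Denominator: 1 + jωRC = 1 + j·722.6·23.6·4.7e-08 = 1 + j0.0008015.
Step 4 — H = 1 - j0.0008015.
Step 5 — Magnitude: |H| = 1 (-0.0 dB); phase: φ = -0.0°.

|H| = 1 (-0.0 dB), φ = -0.0°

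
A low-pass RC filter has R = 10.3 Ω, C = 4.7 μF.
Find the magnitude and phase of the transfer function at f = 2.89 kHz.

Step 1 — Angular frequency: ω = 2π·2890 = 1.816e+04 rad/s.
Step 2 — Transfer function: H(jω) = 1/(1 + jωRC).
Step 3 — Denominator: 1 + jωRC = 1 + j·1.816e+04·10.3·4.7e-06 = 1 + j0.879.
Step 4 — H = 0.5641 - j0.4959.
Step 5 — Magnitude: |H| = 0.7511 (-2.5 dB); phase: φ = -41.3°.

|H| = 0.7511 (-2.5 dB), φ = -41.3°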